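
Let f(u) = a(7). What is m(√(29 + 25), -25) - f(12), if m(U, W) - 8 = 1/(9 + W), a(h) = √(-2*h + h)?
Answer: 127/16 - I*√7 ≈ 7.9375 - 2.6458*I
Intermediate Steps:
a(h) = √(-h)
m(U, W) = 8 + 1/(9 + W)
f(u) = I*√7 (f(u) = √(-1*7) = √(-7) = I*√7)
m(√(29 + 25), -25) - f(12) = (73 + 8*(-25))/(9 - 25) - I*√7 = (73 - 200)/(-16) - I*√7 = -1/16*(-127) - I*√7 = 127/16 - I*√7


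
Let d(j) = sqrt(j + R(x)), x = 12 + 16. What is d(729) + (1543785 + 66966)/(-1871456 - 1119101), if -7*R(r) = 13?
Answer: -1610751/2990557 + sqrt(35630)/7 ≈ 26.427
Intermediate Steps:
x = 28
R(r) = -13/7 (R(r) = -1/7*13 = -13/7)
d(j) = sqrt(-13/7 + j) (d(j) = sqrt(j - 13/7) = sqrt(-13/7 + j))
d(729) + (1543785 + 66966)/(-1871456 - 1119101) = sqrt(-91 + 49*729)/7 + (1543785 + 66966)/(-1871456 - 1119101) = sqrt(-91 + 35721)/7 + 1610751/(-2990557) = sqrt(35630)/7 + 1610751*(-1/2990557) = sqrt(35630)/7 - 1610751/2990557 = -1610751/2990557 + sqrt(35630)/7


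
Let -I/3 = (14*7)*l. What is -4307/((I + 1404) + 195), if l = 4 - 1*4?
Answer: -4307/1599 ≈ -2.6936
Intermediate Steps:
l = 0 (l = 4 - 4 = 0)
I = 0 (I = -3*14*7*0 = -294*0 = -3*0 = 0)
-4307/((I + 1404) + 195) = -4307/((0 + 1404) + 195) = -4307/(1404 + 195) = -4307/1599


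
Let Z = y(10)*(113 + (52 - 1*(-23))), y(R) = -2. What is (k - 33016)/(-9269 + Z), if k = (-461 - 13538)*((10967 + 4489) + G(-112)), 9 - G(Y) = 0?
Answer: 216527551/9645 ≈ 22450.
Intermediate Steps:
G(Y) = 9 (G(Y) = 9 - 1*0 = 9 + 0 = 9)
Z = -376 (Z = -2*(113 + (52 - 1*(-23))) = -2*(113 + (52 + 23)) = -2*(113 + 75) = -2*188 = -376)
k = -216494535 (k = (-461 - 13538)*((10967 + 4489) + 9) = -13999*(15456 + 9) = -13999*15465 = -216494535)
(k - 33016)/(-9269 + Z) = (-216494535 - 33016)/(-9269 - 376) = -216527551/(-9645) = -216527551*(-1/9645) = 216527551/9645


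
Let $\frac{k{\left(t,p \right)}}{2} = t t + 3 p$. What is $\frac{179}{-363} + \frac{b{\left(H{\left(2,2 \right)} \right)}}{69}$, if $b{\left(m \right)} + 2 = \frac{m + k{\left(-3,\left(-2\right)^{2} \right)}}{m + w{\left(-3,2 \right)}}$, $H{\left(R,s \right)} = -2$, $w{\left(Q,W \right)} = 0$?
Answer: $- \frac{6779}{8349} \approx -0.81195$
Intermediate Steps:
$k{\left(t,p \right)} = 2 t^{2} + 6 p$ ($k{\left(t,p \right)} = 2 \left(t t + 3 p\right) = 2 \left(t^{2} + 3 p\right) = 2 t^{2} + 6 p$)
$b{\left(m \right)} = -2 + \frac{42 + m}{m}$ ($b{\left(m \right)} = -2 + \frac{m + \left(2 \left(-3\right)^{2} + 6 \left(-2\right)^{2}\right)}{m + 0} = -2 + \frac{m + \left(2 \cdot 9 + 6 \cdot 4\right)}{m} = -2 + \frac{m + \left(18 + 24\right)}{m} = -2 + \frac{m + 42}{m} = -2 + \frac{42 + m}{m}$)
$\frac{179}{-363} + \frac{b{\left(H{\left(2,2 \right)} \right)}}{69} = \frac{179}{-363} + \frac{\frac{1}{-2} \left(42 - -2\right)}{69} = 179 \left(- \frac{1}{363}\right) + - \frac{42 + 2}{2} \cdot \frac{1}{69} = - \frac{179}{363} + \left(- \frac{1}{2}\right) 44 \cdot \frac{1}{69} = - \frac{179}{363} - \frac{22}{69} = - \frac{6779}{8349}$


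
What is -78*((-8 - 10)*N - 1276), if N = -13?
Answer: 81276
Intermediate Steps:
-78*((-8 - 10)*N - 1276) = -78*((-8 - 10)*(-13) - 1276) = -78*(-18*(-13) - 1276) = -78*(234 - 1276) = -78*(-1042) = 81276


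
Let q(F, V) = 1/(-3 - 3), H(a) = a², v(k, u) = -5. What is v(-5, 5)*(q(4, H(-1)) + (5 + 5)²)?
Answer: -2995/6 ≈ -499.17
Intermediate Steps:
q(F, V) = -⅙ (q(F, V) = 1/(-6) = -⅙)
v(-5, 5)*(q(4, H(-1)) + (5 + 5)²) = -5*(-⅙ + (5 + 5)²) = -5*(-⅙ + 10²) = -5*(-⅙ + 100) = -5*599/6 = -2995/6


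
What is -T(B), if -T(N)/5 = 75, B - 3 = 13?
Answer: 375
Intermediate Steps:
B = 16 (B = 3 + 13 = 16)
T(N) = -375 (T(N) = -5*75 = -375)
-T(B) = -1*(-375) = 375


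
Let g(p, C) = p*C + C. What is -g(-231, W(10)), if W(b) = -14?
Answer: -3220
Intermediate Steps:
g(p, C) = C + C*p (g(p, C) = C*p + C = C + C*p)
-g(-231, W(10)) = -(-14)*(1 - 231) = -(-14)*(-230) = -1*3220 = -3220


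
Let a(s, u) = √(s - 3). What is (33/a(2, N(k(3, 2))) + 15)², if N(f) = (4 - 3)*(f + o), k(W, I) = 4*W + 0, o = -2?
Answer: -864 - 990*I ≈ -864.0 - 990.0*I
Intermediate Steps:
k(W, I) = 4*W
N(f) = -2 + f (N(f) = (4 - 3)*(f - 2) = 1*(-2 + f) = -2 + f)
a(s, u) = √(-3 + s)
(33/a(2, N(k(3, 2))) + 15)² = (33/(√(-3 + 2)) + 15)² = (33/(√(-1)) + 15)² = (33/I + 15)² = (33*(-I) + 15)² = (-33*I + 15)² = (15 - 33*I)²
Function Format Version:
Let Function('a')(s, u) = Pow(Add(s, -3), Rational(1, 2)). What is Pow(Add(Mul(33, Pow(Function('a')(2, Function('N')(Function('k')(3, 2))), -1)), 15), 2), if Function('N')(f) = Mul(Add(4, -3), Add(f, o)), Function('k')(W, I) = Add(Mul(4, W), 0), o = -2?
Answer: Add(-864, Mul(-990, I)) ≈ Add(-864.00, Mul(-990.00, I))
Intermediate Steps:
Function('k')(W, I) = Mul(4, W)
Function('N')(f) = Add(-2, f) (Function('N')(f) = Mul(Add(4, -3), Add(f, -2)) = Mul(1, Add(-2, f)) = Add(-2, f))
Function('a')(s, u) = Pow(Add(-3, s), Rational(1, 2))
Pow(Add(Mul(33, Pow(Function('a')(2, Function('N')(Function('k')(3, 2))), -1)), 15), 2) = Pow(Add(Mul(33, Pow(Pow(Add(-3, 2), Rational(1, 2)), -1)), 15), 2) = Pow(Add(Mul(33, Pow(Pow(-1, Rational(1, 2)), -1)), 15), 2) = Pow(Add(Mul(33, Pow(I, -1)), 15), 2) = Pow(Add(Mul(33, Mul(-1, I)), 15), 2) = Pow(Add(Mul(-33, I), 15), 2) = Pow(Add(15, Mul(-33, I)), 2)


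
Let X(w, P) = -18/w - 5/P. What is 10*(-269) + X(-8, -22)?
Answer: -118251/44 ≈ -2687.5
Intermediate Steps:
10*(-269) + X(-8, -22) = 10*(-269) + (-18/(-8) - 5/(-22)) = -2690 + (-18*(-⅛) - 5*(-1/22)) = -2690 + (9/4 + 5/22) = -2690 + 109/44 = -118251/44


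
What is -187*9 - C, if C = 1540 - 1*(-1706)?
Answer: -4929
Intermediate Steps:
C = 3246 (C = 1540 + 1706 = 3246)
-187*9 - C = -187*9 - 1*3246 = -1683 - 3246 = -4929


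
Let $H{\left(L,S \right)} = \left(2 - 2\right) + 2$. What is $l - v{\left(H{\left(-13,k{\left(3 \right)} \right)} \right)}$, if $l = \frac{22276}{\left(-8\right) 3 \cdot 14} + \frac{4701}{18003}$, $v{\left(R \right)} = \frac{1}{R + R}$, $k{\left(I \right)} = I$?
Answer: $- \frac{16706981}{252042} \approx -66.286$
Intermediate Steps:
$H{\left(L,S \right)} = 2$ ($H{\left(L,S \right)} = 0 + 2 = 2$)
$v{\left(R \right)} = \frac{1}{2 R}$
$l = - \frac{33287941}{504084}$ ($l = \frac{22276}{\left(-24\right) 14} + 4701 \cdot \frac{1}{18003} = \frac{22276}{-336} + \frac{1567}{6001} = 22276 \left(- \frac{1}{336}\right) + \frac{1567}{6001} = - \frac{5569}{84} + \frac{1567}{6001} = - \frac{33287941}{504084} \approx -66.036$)
$l - v{\left(H{\left(-13,k{\left(3 \right)} \right)} \right)} = - \frac{33287941}{504084} - \frac{1}{2 \cdot 2} = - \frac{33287941}{504084} - \frac{1}{2} \cdot \frac{1}{2} = - \frac{33287941}{504084} - \frac{1}{4} = - \frac{16706981}{252042}$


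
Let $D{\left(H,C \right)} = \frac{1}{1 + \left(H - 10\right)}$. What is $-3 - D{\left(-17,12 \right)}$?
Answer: $- \frac{77}{26} \approx -2.9615$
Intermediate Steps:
$D{\left(H,C \right)} = \frac{1}{-9 + H}$ ($D{\left(H,C \right)} = \frac{1}{1 + \left(-10 + H\right)} = \frac{1}{-9 + H}$)
$-3 - D{\left(-17,12 \right)} = -3 - \frac{1}{-9 - 17} = -3 - \frac{1}{-26} = -3 - - \frac{1}{26} = -3 + \frac{1}{26} = - \frac{77}{26}$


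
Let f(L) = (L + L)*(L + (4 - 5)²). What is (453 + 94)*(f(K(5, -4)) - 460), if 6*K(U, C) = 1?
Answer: -4525331/18 ≈ -2.5141e+5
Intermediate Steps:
K(U, C) = ⅙ (K(U, C) = (⅙)*1 = ⅙)
f(L) = 2*L*(1 + L) (f(L) = (2*L)*(L + (-1)²) = (2*L)*(L + 1) = (2*L)*(1 + L) = 2*L*(1 + L))
(453 + 94)*(f(K(5, -4)) - 460) = (453 + 94)*(2*(⅙)*(1 + ⅙) - 460) = 547*(2*(⅙)*(7/6) - 460) = 547*(7/18 - 460) = 547*(-8273/18) = -4525331/18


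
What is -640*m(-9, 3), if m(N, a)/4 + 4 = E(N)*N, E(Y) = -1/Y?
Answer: 12800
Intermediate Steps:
m(N, a) = -20 (m(N, a) = -16 + 4*((-1/N)*N) = -16 + 4*(-1) = -16 - 4 = -20)
-640*m(-9, 3) = -640*(-20) = 12800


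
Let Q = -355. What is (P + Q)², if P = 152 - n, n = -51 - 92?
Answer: 3600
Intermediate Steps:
n = -143
P = 295 (P = 152 - 1*(-143) = 152 + 143 = 295)
(P + Q)² = (295 - 355)² = (-60)² = 3600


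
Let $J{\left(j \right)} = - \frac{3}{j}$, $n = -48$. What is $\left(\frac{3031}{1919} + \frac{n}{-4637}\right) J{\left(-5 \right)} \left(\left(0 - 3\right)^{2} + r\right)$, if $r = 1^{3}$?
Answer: $\frac{84881154}{8898403} \approx 9.5389$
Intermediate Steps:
$r = 1$
$\left(\frac{3031}{1919} + \frac{n}{-4637}\right) J{\left(-5 \right)} \left(\left(0 - 3\right)^{2} + r\right) = \left(\frac{3031}{1919} - \frac{48}{-4637}\right) - \frac{3}{-5} \left(\left(0 - 3\right)^{2} + 1\right) = \left(3031 \cdot \frac{1}{1919} - - \frac{48}{4637}\right) \left(-3\right) \left(- \frac{1}{5}\right) \left(\left(-3\right)^{2} + 1\right) = \left(\frac{3031}{1919} + \frac{48}{4637}\right) \frac{3 \left(9 + 1\right)}{5} = \frac{14146859 \cdot \frac{3}{5} \cdot 10}{8898403} = \frac{14146859}{8898403} \cdot 6 = \frac{84881154}{8898403}$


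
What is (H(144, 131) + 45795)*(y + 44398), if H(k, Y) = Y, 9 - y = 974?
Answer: 1994703958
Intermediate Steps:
y = -965 (y = 9 - 1*974 = 9 - 974 = -965)
(H(144, 131) + 45795)*(y + 44398) = (131 + 45795)*(-965 + 44398) = 45926*43433 = 1994703958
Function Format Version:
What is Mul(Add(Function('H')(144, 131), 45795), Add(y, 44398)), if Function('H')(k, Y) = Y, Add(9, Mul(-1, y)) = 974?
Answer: 1994703958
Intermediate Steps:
y = -965 (y = Add(9, Mul(-1, 974)) = Add(9, -974) = -965)
Mul(Add(Function('H')(144, 131), 45795), Add(y, 44398)) = Mul(Add(131, 45795), Add(-965, 44398)) = Mul(45926, 43433) = 1994703958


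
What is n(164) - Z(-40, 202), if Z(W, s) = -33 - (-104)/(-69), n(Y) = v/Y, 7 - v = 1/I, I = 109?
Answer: 21307667/616722 ≈ 34.550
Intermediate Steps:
v = 762/109 (v = 7 - 1/109 = 762/109 ≈ 6.9908)
n(Y) = 762/(109*Y)
Z(W, s) = -2381/69 (Z(W, s) = -33 - (-104)*(-1)/69 = -33 - 1*104/69 = -33 - 104/69 = -2381/69)
n(164) - Z(-40, 202) = (762/109)/164 - 1*(-2381/69) = (762/109)*(1/164) + 2381/69 = 381/8938 + 2381/69 = 21307667/616722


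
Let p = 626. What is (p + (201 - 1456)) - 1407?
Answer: -2036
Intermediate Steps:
(p + (201 - 1456)) - 1407 = (626 + (201 - 1456)) - 1407 = (626 - 1255) - 1407 = -629 - 1407 = -2036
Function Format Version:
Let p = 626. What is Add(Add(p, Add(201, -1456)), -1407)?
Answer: -2036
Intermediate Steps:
Add(Add(p, Add(201, -1456)), -1407) = Add(Add(626, Add(201, -1456)), -1407) = Add(Add(626, -1255), -1407) = Add(-629, -1407) = -2036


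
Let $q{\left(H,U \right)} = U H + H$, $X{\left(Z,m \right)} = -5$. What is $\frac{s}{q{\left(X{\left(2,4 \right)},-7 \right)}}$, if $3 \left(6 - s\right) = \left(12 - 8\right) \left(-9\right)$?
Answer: $\frac{3}{5} \approx 0.6$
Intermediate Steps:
$q{\left(H,U \right)} = H + H U$ ($q{\left(H,U \right)} = H U + H = H + H U$)
$s = 18$ ($s = 6 - \frac{\left(12 - 8\right) \left(-9\right)}{3} = 6 - \frac{4 \left(-9\right)}{3} = 6 - -12 = 6 + 12 = 18$)
$\frac{s}{q{\left(X{\left(2,4 \right)},-7 \right)}} = \frac{18}{\left(-5\right) \left(1 - 7\right)} = \frac{18}{\left(-5\right) \left(-6\right)} = \frac{18}{30} = 18 \cdot \frac{1}{30} = \frac{3}{5}$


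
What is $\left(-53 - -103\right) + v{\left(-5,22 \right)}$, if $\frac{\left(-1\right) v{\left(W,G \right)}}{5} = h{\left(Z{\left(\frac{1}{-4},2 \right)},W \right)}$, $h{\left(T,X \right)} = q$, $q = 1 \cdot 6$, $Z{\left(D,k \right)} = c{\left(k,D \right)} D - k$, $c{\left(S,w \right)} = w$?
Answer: $20$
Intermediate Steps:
$Z{\left(D,k \right)} = D^{2} - k$ ($Z{\left(D,k \right)} = D D - k = D^{2} - k$)
$q = 6$
$h{\left(T,X \right)} = 6$
$v{\left(W,G \right)} = -30$ ($v{\left(W,G \right)} = \left(-5\right) 6 = -30$)
$\left(-53 - -103\right) + v{\left(-5,22 \right)} = \left(-53 - -103\right) - 30 = \left(-53 + 103\right) - 30 = 50 - 30 = 20$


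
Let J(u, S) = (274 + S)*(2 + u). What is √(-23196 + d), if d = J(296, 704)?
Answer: 2*√67062 ≈ 517.93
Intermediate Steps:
J(u, S) = (2 + u)*(274 + S)
d = 291444 (d = 548 + 2*704 + 274*296 + 704*296 = 548 + 1408 + 81104 + 208384 = 291444)
√(-23196 + d) = √(-23196 + 291444) = √268248 = 2*√67062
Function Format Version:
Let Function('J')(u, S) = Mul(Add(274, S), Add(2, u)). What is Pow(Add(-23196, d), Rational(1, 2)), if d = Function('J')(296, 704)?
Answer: Mul(2, Pow(67062, Rational(1, 2))) ≈ 517.93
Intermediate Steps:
Function('J')(u, S) = Mul(Add(2, u), Add(274, S))
d = 291444 (d = Add(548, Mul(2, 704), Mul(274, 296), Mul(704, 296)) = Add(548, 1408, 81104, 208384) = 291444)
Pow(Add(-23196, d), Rational(1, 2)) = Pow(Add(-23196, 291444), Rational(1, 2)) = Pow(268248, Rational(1, 2)) = Mul(2, Pow(67062, Rational(1, 2)))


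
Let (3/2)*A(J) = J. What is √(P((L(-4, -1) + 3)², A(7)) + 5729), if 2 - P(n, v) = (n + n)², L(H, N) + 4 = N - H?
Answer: √5667 ≈ 75.279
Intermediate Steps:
A(J) = 2*J/3
L(H, N) = -4 + N - H (L(H, N) = -4 + (N - H) = -4 + N - H)
P(n, v) = 2 - 4*n² (P(n, v) = 2 - (n + n)² = 2 - (2*n)² = 2 - 4*n²)
√(P((L(-4, -1) + 3)², A(7)) + 5729) = √((2 - 4*((-4 - 1 - 1*(-4)) + 3)⁴) + 5729) = √((2 - 4*((-4 - 1 + 4) + 3)⁴) + 5729) = √((2 - 4*(-1 + 3)⁴) + 5729) = √((2 - 4*(2²)²) + 5729) = √((2 - 4*4²) + 5729) = √((2 - 4*16) + 5729) = √((2 - 64) + 5729) = √(-62 + 5729) = √5667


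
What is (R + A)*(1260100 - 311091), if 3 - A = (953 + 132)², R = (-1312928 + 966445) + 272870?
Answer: -1187053672515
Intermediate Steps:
R = -73613 (R = -346483 + 272870 = -73613)
A = -1177222 (A = 3 - (953 + 132)² = 3 - 1*1085² = 3 - 1*1177225 = 3 - 1177225 = -1177222)
(R + A)*(1260100 - 311091) = (-73613 - 1177222)*(1260100 - 311091) = -1250835*949009 = -1187053672515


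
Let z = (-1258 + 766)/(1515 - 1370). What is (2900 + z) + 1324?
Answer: 611988/145 ≈ 4220.6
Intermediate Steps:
z = -492/145 ≈ -3.3931
(2900 + z) + 1324 = (2900 - 492/145) + 1324 = 420008/145 + 1324 = 611988/145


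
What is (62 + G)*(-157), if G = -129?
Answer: 10519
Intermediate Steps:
(62 + G)*(-157) = (62 - 129)*(-157) = -67*(-157) = 10519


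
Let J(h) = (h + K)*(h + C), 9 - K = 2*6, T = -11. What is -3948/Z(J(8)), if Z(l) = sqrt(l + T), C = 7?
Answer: -987/2 ≈ -493.50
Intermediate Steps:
K = -3 (K = 9 - 2*6 = 9 - 1*12 = 9 - 12 = -3)
J(h) = (-3 + h)*(7 + h) (J(h) = (h - 3)*(h + 7) = (-3 + h)*(7 + h))
Z(l) = sqrt(-11 + l) (Z(l) = sqrt(l - 11) = sqrt(-11 + l))
-3948/Z(J(8)) = -3948/sqrt(-11 + (-21 + 8**2 + 4*8)) = -3948/sqrt(-11 + (-21 + 64 + 32)) = -3948/sqrt(-11 + 75) = -3948/(sqrt(64)) = -3948/8 = -3948*1/8 = -987/2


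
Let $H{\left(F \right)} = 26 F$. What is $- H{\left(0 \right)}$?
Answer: $0$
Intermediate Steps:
$- H{\left(0 \right)} = - 26 \cdot 0 = \left(-1\right) 0 = 0$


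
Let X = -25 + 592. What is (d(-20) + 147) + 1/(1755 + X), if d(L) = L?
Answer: 294895/2322 ≈ 127.00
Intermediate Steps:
X = 567
(d(-20) + 147) + 1/(1755 + X) = (-20 + 147) + 1/(1755 + 567) = 127 + 1/2322 = 294895/2322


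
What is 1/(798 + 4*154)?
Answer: 1/1414 ≈ 0.00070721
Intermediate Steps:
1/(798 + 4*154) = 1/(798 + 616) = 1/1414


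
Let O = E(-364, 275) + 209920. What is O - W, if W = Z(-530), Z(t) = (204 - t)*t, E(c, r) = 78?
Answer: 599018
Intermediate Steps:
Z(t) = t*(204 - t)
W = -389020 (W = -530*(204 - 1*(-530)) = -530*(204 + 530) = -530*734 = -389020)
O = 209998 (O = 78 + 209920 = 209998)
O - W = 209998 - 1*(-389020) = 209998 + 389020 = 599018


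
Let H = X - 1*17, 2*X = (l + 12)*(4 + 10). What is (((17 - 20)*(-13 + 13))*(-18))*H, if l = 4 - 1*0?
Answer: 0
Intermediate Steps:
l = 4 (l = 4 + 0 = 4)
X = 112 (X = ((4 + 12)*(4 + 10))/2 = (16*14)/2 = (½)*224 = 112)
H = 95 (H = 112 - 1*17 = 112 - 17 = 95)
(((17 - 20)*(-13 + 13))*(-18))*H = (((17 - 20)*(-13 + 13))*(-18))*95 = (-3*0*(-18))*95 = (0*(-18))*95 = 0*95 = 0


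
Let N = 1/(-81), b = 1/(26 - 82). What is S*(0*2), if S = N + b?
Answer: 0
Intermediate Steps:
b = -1/56 (b = 1/(-56) = -1/56 ≈ -0.017857)
N = -1/81 ≈ -0.012346
S = -137/4536 (S = -1/81 - 1/56 = -137/4536 ≈ -0.030203)
S*(0*2) = -0*2 = -137/4536*0 = 0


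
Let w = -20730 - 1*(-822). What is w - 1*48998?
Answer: -68906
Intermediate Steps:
w = -19908 (w = -20730 + 822 = -19908)
w - 1*48998 = -19908 - 1*48998 = -19908 - 48998 = -68906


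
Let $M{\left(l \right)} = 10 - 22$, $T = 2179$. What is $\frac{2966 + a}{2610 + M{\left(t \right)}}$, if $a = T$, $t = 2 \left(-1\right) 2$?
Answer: $\frac{1715}{866} \approx 1.9804$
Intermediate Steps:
$t = -4$ ($t = \left(-2\right) 2 = -4$)
$a = 2179$
$M{\left(l \right)} = -12$ ($M{\left(l \right)} = 10 - 22 = -12$)
$\frac{2966 + a}{2610 + M{\left(t \right)}} = \frac{2966 + 2179}{2610 - 12} = \frac{5145}{2598} = 5145 \cdot \frac{1}{2598} = \frac{1715}{866}$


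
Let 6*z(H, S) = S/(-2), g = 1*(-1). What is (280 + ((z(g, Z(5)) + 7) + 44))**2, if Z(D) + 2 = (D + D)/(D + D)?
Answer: 15784729/144 ≈ 1.0962e+5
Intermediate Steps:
Z(D) = -1 (Z(D) = -2 + (D + D)/(D + D) = -2 + (2*D)/((2*D)) = -2 + (2*D)*(1/(2*D)) = -2 + 1 = -1)
g = -1
z(H, S) = -S/12 (z(H, S) = (S/(-2))/6 = (S*(-1/2))/6 = (-S/2)/6 = -S/12)
(280 + ((z(g, Z(5)) + 7) + 44))**2 = (280 + ((-1/12*(-1) + 7) + 44))**2 = (280 + ((1/12 + 7) + 44))**2 = (280 + (85/12 + 44))**2 = (280 + 613/12)**2 = (3973/12)**2 = 15784729/144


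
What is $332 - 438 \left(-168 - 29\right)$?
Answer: $86618$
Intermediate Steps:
$332 - 438 \left(-168 - 29\right) = 332 - -86286 = 332 + 86286 = 86618$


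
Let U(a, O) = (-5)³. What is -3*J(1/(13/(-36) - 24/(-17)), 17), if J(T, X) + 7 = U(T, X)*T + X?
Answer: 210210/643 ≈ 326.92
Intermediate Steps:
U(a, O) = -125
J(T, X) = -7 + X - 125*T (J(T, X) = -7 + (-125*T + X) = -7 + (X - 125*T) = -7 + X - 125*T)
-3*J(1/(13/(-36) - 24/(-17)), 17) = -3*(-7 + 17 - 125/(13/(-36) - 24/(-17))) = -3*(-7 + 17 - 125/(13*(-1/36) - 24*(-1/17))) = -3*(-7 + 17 - 125/(-13/36 + 24/17)) = -3*(-7 + 17 - 125/643/612) = -3*(-7 + 17 - 125*612/643) = -3*(-7 + 17 - 76500/643) = -3*(-70070/643) = 210210/643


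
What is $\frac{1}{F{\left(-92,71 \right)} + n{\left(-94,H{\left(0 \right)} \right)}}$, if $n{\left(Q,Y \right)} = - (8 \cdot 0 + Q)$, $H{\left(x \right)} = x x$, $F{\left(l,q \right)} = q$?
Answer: $\frac{1}{165} \approx 0.0060606$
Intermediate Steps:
$H{\left(x \right)} = x^{2}$
$n{\left(Q,Y \right)} = - Q$ ($n{\left(Q,Y \right)} = - (0 + Q) = - Q$)
$\frac{1}{F{\left(-92,71 \right)} + n{\left(-94,H{\left(0 \right)} \right)}} = \frac{1}{71 - -94} = \frac{1}{71 + 94} = \frac{1}{165}$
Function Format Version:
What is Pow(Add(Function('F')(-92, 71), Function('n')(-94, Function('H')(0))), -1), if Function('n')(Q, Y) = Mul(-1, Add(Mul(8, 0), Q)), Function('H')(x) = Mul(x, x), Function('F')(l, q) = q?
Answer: Rational(1, 165) ≈ 0.0060606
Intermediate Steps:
Function('H')(x) = Pow(x, 2)
Function('n')(Q, Y) = Mul(-1, Q) (Function('n')(Q, Y) = Mul(-1, Add(0, Q)) = Mul(-1, Q))
Pow(Add(Function('F')(-92, 71), Function('n')(-94, Function('H')(0))), -1) = Pow(Add(71, Mul(-1, -94)), -1) = Pow(Add(71, 94), -1) = Pow(165, -1) = Rational(1, 165)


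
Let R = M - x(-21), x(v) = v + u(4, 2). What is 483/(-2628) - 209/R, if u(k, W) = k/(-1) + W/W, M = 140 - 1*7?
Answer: -208361/137532 ≈ -1.5150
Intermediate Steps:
M = 133 (M = 140 - 7 = 133)
u(k, W) = 1 - k (u(k, W) = k*(-1) + 1 = -k + 1 = 1 - k)
x(v) = -3 + v (x(v) = v + (1 - 1*4) = v + (1 - 4) = v - 3 = -3 + v)
R = 157 (R = 133 - (-3 - 21) = 133 - 1*(-24) = 133 + 24 = 157)
483/(-2628) - 209/R = 483/(-2628) - 209/157 = 483*(-1/2628) - 209*1/157 = -161/876 - 209/157 = -208361/137532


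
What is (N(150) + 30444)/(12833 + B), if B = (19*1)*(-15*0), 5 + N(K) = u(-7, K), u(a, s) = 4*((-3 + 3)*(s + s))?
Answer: 30439/12833 ≈ 2.3719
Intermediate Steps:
u(a, s) = 0 (u(a, s) = 4*(0*(2*s)) = 4*0 = 0)
N(K) = -5 (N(K) = -5 + 0 = -5)
B = 0 (B = 19*0 = 0)
(N(150) + 30444)/(12833 + B) = (-5 + 30444)/(12833 + 0) = 30439/12833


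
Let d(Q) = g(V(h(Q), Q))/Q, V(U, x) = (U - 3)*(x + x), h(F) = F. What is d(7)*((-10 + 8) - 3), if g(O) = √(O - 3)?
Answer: -5*√53/7 ≈ -5.2001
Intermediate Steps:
V(U, x) = 2*x*(-3 + U) (V(U, x) = (-3 + U)*(2*x) = 2*x*(-3 + U))
g(O) = √(-3 + O)
d(Q) = √(-3 + 2*Q*(-3 + Q))/Q
d(7)*((-10 + 8) - 3) = (√(-3 + 2*7*(-3 + 7))/7)*((-10 + 8) - 3) = (√(-3 + 2*7*4)/7)*(-2 - 3) = (√(-3 + 56)/7)*(-5) = (√53/7)*(-5) = -5*√53/7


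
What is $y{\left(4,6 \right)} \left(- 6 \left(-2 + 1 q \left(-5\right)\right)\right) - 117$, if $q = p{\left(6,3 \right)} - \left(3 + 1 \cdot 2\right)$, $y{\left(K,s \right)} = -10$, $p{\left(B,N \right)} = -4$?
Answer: $2463$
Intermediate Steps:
$q = -9$ ($q = -4 - \left(3 + 1 \cdot 2\right) = -4 - \left(3 + 2\right) = -4 - 5 = -9$)
$y{\left(4,6 \right)} \left(- 6 \left(-2 + 1 q \left(-5\right)\right)\right) - 117 = - 10 \left(- 6 \left(-2 + 1 \left(-9\right) \left(-5\right)\right)\right) - 117 = - 10 \left(- 6 \left(-2 - -45\right)\right) - 117 = - 10 \left(- 6 \left(-2 + 45\right)\right) - 117 = - 10 \left(\left(-6\right) 43\right) - 117 = \left(-10\right) \left(-258\right) - 117 = 2580 - 117 = 2463$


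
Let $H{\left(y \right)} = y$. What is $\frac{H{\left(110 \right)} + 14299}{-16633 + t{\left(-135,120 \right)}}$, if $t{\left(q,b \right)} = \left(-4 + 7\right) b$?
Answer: $- \frac{14409}{16273} \approx -0.88545$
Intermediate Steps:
$t{\left(q,b \right)} = 3 b$
$\frac{H{\left(110 \right)} + 14299}{-16633 + t{\left(-135,120 \right)}} = \frac{110 + 14299}{-16633 + 3 \cdot 120} = \frac{14409}{-16633 + 360} = \frac{14409}{-16273} = 14409 \left(- \frac{1}{16273}\right) = - \frac{14409}{16273}$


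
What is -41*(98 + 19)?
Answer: -4797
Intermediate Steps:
-41*(98 + 19) = -41*117 = -4797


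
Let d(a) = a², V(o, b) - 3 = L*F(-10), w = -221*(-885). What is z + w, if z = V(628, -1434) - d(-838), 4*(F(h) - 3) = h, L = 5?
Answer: -1013307/2 ≈ -5.0665e+5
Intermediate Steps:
w = 195585
F(h) = 3 + h/4
V(o, b) = 11/2 (V(o, b) = 3 + 5*(3 + (¼)*(-10)) = 3 + 5*(3 - 5/2) = 3 + 5*(½) = 3 + 5/2 = 11/2)
z = -1404477/2 (z = 11/2 - 1*(-838)² = 11/2 - 1*702244 = 11/2 - 702244 = -1404477/2 ≈ -7.0224e+5)
z + w = -1404477/2 + 195585 = -1013307/2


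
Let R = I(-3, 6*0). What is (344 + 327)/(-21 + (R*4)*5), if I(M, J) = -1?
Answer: -671/41 ≈ -16.366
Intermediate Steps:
R = -1
(344 + 327)/(-21 + (R*4)*5) = (344 + 327)/(-21 - 1*4*5) = 671/(-21 - 4*5) = 671/(-21 - 20) = 671/(-41) = 671*(-1/41) = -671/41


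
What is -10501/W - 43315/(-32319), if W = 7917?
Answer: 168716/12184263 ≈ 0.013847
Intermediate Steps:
-10501/W - 43315/(-32319) = -10501/7917 - 43315/(-32319) = -10501*1/7917 - 43315*(-1/32319) = -10501/7917 + 43315/32319 = 168716/12184263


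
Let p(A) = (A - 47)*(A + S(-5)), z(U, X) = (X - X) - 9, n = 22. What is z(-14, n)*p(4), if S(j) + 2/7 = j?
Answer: -3483/7 ≈ -497.57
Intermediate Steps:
z(U, X) = -9 (z(U, X) = 0 - 9 = -9)
S(j) = -2/7 + j
p(A) = (-47 + A)*(-37/7 + A) (p(A) = (A - 47)*(A + (-2/7 - 5)) = (-47 + A)*(A - 37/7) = (-47 + A)*(-37/7 + A))
z(-14, n)*p(4) = -9*(1739/7 + 4**2 - 366/7*4) = -9*(1739/7 + 16 - 1464/7) = -9*387/7 = -3483/7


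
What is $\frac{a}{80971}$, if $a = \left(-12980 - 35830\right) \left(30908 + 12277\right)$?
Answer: $- \frac{2107859850}{80971} \approx -26032.0$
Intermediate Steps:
$a = -2107859850$ ($a = \left(-12980 - 35830\right) 43185 = \left(-48810\right) 43185 = -2107859850$)
$\frac{a}{80971} = - \frac{2107859850}{80971}$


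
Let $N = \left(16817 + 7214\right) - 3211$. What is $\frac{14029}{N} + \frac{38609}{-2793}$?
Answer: $- \frac{254885461}{19383420} \approx -13.15$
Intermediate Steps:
$N = 20820$ ($N = 24031 - 3211 = 20820$)
$\frac{14029}{N} + \frac{38609}{-2793} = \frac{14029}{20820} + \frac{38609}{-2793} = 14029 \cdot \frac{1}{20820} + 38609 \left(- \frac{1}{2793}\right) = \frac{14029}{20820} - \frac{38609}{2793} = - \frac{254885461}{19383420}$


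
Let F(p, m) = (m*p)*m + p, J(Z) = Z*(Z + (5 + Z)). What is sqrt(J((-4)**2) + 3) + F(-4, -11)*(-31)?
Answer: 15128 + sqrt(595) ≈ 15152.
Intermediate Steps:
J(Z) = Z*(5 + 2*Z)
F(p, m) = p + p*m**2 (F(p, m) = p*m**2 + p = p + p*m**2)
sqrt(J((-4)**2) + 3) + F(-4, -11)*(-31) = sqrt((-4)**2*(5 + 2*(-4)**2) + 3) - 4*(1 + (-11)**2)*(-31) = sqrt(16*(5 + 2*16) + 3) - 4*(1 + 121)*(-31) = sqrt(16*(5 + 32) + 3) - 4*122*(-31) = sqrt(16*37 + 3) - 488*(-31) = sqrt(592 + 3) + 15128 = sqrt(595) + 15128 = 15128 + sqrt(595)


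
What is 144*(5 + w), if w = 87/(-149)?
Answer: 94752/149 ≈ 635.92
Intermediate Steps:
w = -87/149 (w = 87*(-1/149) = -87/149 ≈ -0.58389)
144*(5 + w) = 144*(5 - 87/149) = 144*(658/149) = 94752/149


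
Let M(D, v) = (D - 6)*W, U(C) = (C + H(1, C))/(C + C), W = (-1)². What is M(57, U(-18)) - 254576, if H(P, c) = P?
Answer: -254525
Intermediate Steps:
W = 1
U(C) = (1 + C)/(2*C) (U(C) = (C + 1)/(C + C) = (1 + C)/((2*C)) = (1 + C)*(1/(2*C)) = (1 + C)/(2*C))
M(D, v) = -6 + D (M(D, v) = (D - 6)*1 = (-6 + D)*1 = -6 + D)
M(57, U(-18)) - 254576 = (-6 + 57) - 254576 = 51 - 254576 = -254525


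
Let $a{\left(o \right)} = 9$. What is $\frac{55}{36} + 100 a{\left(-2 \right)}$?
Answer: $\frac{32455}{36} \approx 901.53$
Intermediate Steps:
$\frac{55}{36} + 100 a{\left(-2 \right)} = \frac{55}{36} + 100 \cdot 9 = 55 \cdot \frac{1}{36} + 900 = \frac{55}{36} + 900 = \frac{32455}{36}$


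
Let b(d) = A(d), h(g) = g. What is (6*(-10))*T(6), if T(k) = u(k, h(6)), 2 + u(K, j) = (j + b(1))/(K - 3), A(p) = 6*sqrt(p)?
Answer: -120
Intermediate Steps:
b(d) = 6*sqrt(d)
u(K, j) = -2 + (6 + j)/(-3 + K) (u(K, j) = -2 + (j + 6*sqrt(1))/(K - 3) = -2 + (j + 6*1)/(-3 + K) = -2 + (j + 6)/(-3 + K) = -2 + (6 + j)/(-3 + K))
T(k) = (18 - 2*k)/(-3 + k) (T(k) = (12 + 6 - 2*k)/(-3 + k) = (18 - 2*k)/(-3 + k))
(6*(-10))*T(6) = (6*(-10))*(2*(9 - 1*6)/(-3 + 6)) = -120*(9 - 6)/3 = -120*3/3 = -60*2 = -120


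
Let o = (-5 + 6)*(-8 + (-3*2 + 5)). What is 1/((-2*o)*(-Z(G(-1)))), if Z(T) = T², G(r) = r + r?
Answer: -1/72 ≈ -0.013889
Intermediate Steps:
G(r) = 2*r
o = -9 (o = 1*(-8 + (-6 + 5)) = 1*(-8 - 1) = 1*(-9) = -9)
1/((-2*o)*(-Z(G(-1)))) = 1/((-2*(-9))*(-(2*(-1))²)) = 1/(18*(-1*(-2)²)) = 1/(18*(-1*4)) = 1/(18*(-4)) = 1/(-72) = -1/72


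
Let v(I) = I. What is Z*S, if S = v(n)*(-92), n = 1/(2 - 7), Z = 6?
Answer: 552/5 ≈ 110.40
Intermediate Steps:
n = -⅕ (n = 1/(-5) = -⅕ ≈ -0.20000)
S = 92/5 (S = -⅕*(-92) = 92/5 ≈ 18.400)
Z*S = 6*(92/5) = 552/5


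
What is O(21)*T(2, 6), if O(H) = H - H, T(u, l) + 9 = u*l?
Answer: 0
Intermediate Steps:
T(u, l) = -9 + l*u (T(u, l) = -9 + u*l = -9 + l*u)
O(H) = 0
O(21)*T(2, 6) = 0*(-9 + 6*2) = 0*(-9 + 12) = 0*3 = 0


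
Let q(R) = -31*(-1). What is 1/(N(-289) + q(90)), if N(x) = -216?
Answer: -1/185 ≈ -0.0054054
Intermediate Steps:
q(R) = 31
1/(N(-289) + q(90)) = 1/(-216 + 31) = 1/(-185) = -1/185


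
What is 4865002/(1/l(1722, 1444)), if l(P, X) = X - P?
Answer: -1352470556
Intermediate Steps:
4865002/(1/l(1722, 1444)) = 4865002/(1/(1444 - 1*1722)) = 4865002/(1/(1444 - 1722)) = 4865002/(1/(-278)) = 4865002/(-1/278) = 4865002*(-278) = -1352470556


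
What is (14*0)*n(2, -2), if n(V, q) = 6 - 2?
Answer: 0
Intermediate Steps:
n(V, q) = 4
(14*0)*n(2, -2) = (14*0)*4 = 0*4 = 0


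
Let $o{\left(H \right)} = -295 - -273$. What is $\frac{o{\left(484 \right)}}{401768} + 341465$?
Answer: $\frac{68594855049}{200884} \approx 3.4147 \cdot 10^{5}$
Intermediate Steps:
$o{\left(H \right)} = -22$ ($o{\left(H \right)} = -295 + 273 = -22$)
$\frac{o{\left(484 \right)}}{401768} + 341465 = - \frac{22}{401768} + 341465 = \left(-22\right) \frac{1}{401768} + 341465 = - \frac{11}{200884} + 341465 = \frac{68594855049}{200884}$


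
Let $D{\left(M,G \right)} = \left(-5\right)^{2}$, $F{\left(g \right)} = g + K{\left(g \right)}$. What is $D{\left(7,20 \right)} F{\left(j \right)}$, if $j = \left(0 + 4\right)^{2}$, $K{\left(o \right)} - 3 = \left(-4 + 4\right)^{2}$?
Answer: $475$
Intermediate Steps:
$K{\left(o \right)} = 3$ ($K{\left(o \right)} = 3 + \left(-4 + 4\right)^{2} = 3 + 0^{2} = 3 + 0 = 3$)
$j = 16$ ($j = 4^{2} = 16$)
$F{\left(g \right)} = 3 + g$ ($F{\left(g \right)} = g + 3 = 3 + g$)
$D{\left(M,G \right)} = 25$
$D{\left(7,20 \right)} F{\left(j \right)} = 25 \left(3 + 16\right) = 25 \cdot 19 = 475$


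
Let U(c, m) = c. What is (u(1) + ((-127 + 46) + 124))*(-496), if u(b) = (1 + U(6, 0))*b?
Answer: -24800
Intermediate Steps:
u(b) = 7*b (u(b) = (1 + 6)*b = 7*b)
(u(1) + ((-127 + 46) + 124))*(-496) = (7*1 + ((-127 + 46) + 124))*(-496) = (7 + (-81 + 124))*(-496) = (7 + 43)*(-496) = 50*(-496) = -24800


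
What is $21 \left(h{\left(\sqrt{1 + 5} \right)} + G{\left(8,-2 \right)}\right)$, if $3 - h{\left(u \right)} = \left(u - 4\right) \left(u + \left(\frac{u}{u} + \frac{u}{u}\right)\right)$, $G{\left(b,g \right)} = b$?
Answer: $273 + 42 \sqrt{6} \approx 375.88$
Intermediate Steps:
$h{\left(u \right)} = 3 - \left(-4 + u\right) \left(2 + u\right)$ ($h{\left(u \right)} = 3 - \left(u - 4\right) \left(u + \left(\frac{u}{u} + \frac{u}{u}\right)\right) = 3 - \left(-4 + u\right) \left(u + \left(1 + 1\right)\right) = 3 - \left(-4 + u\right) \left(u + 2\right) = 3 - \left(-4 + u\right) \left(2 + u\right)$)
$21 \left(h{\left(\sqrt{1 + 5} \right)} + G{\left(8,-2 \right)}\right) = 21 \left(\left(11 - \left(\sqrt{1 + 5}\right)^{2} + 2 \sqrt{1 + 5}\right) + 8\right) = 21 \left(\left(11 - \left(\sqrt{6}\right)^{2} + 2 \sqrt{6}\right) + 8\right) = 21 \left(\left(11 - 6 + 2 \sqrt{6}\right) + 8\right) = 21 \left(\left(5 + 2 \sqrt{6}\right) + 8\right) = 21 \left(13 + 2 \sqrt{6}\right) = 273 + 42 \sqrt{6}$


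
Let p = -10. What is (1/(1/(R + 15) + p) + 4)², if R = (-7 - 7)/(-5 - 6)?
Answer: 48121969/3164841 ≈ 15.205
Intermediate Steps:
R = 14/11 (R = -14/(-11) = -14*(-1/11) = 14/11 ≈ 1.2727)
(1/(1/(R + 15) + p) + 4)² = (1/(1/(14/11 + 15) - 10) + 4)² = (1/(1/(179/11) - 10) + 4)² = (1/(11/179 - 10) + 4)² = (1/(-1779/179) + 4)² = (-179/1779 + 4)² = (6937/1779)² = 48121969/3164841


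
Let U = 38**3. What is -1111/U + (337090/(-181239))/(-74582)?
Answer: -7499537921699/370856996500728 ≈ -0.020222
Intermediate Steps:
U = 54872
-1111/U + (337090/(-181239))/(-74582) = -1111/54872 + (337090/(-181239))/(-74582) = -1111*1/54872 + (337090*(-1/181239))*(-1/74582) = -1111/54872 - 337090/181239*(-1/74582) = -1111/54872 + 168545/6758583549 = -7499537921699/370856996500728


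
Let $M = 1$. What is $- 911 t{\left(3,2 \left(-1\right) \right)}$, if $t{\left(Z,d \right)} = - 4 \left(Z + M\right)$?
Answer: $14576$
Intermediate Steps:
$t{\left(Z,d \right)} = -4 - 4 Z$ ($t{\left(Z,d \right)} = - 4 \left(Z + 1\right) = - 4 \left(1 + Z\right) = -4 - 4 Z$)
$- 911 t{\left(3,2 \left(-1\right) \right)} = - 911 \left(-4 - 12\right) = \left(-911\right) \left(-16\right) = 14576$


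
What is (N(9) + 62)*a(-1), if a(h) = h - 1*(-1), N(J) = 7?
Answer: 0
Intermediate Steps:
a(h) = 1 + h (a(h) = h + 1 = 1 + h)
(N(9) + 62)*a(-1) = (7 + 62)*(1 - 1) = 69*0 = 0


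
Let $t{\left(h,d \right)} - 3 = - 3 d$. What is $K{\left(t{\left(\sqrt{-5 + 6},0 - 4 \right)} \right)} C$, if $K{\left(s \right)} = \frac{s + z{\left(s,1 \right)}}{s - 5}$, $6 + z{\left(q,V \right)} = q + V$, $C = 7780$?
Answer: $19450$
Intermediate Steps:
$t{\left(h,d \right)} = 3 - 3 d$
$z{\left(q,V \right)} = -6 + V + q$ ($z{\left(q,V \right)} = -6 + \left(q + V\right) = -6 + \left(V + q\right) = -6 + V + q$)
$K{\left(s \right)} = \frac{-5 + 2 s}{-5 + s}$ ($K{\left(s \right)} = \frac{s + \left(-6 + 1 + s\right)}{s - 5} = \frac{s + \left(-5 + s\right)}{-5 + s} = \frac{-5 + 2 s}{-5 + s}$)
$K{\left(t{\left(\sqrt{-5 + 6},0 - 4 \right)} \right)} C = \frac{-5 + 2 \left(3 - 3 \left(0 - 4\right)\right)}{-5 - \left(-3 + 3 \left(0 - 4\right)\right)} 7780 = \frac{-5 + 2 \left(3 - -12\right)}{-5 + \left(3 - -12\right)} 7780 = \frac{-5 + 2 \left(3 + 12\right)}{-5 + \left(3 + 12\right)} 7780 = \frac{-5 + 2 \cdot 15}{-5 + 15} \cdot 7780 = \frac{-5 + 30}{10} \cdot 7780 = \frac{1}{10} \cdot 25 \cdot 7780 = \frac{5}{2} \cdot 7780 = 19450$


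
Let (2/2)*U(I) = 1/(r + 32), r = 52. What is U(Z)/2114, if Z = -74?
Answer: 1/177576 ≈ 5.6314e-6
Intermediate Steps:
U(I) = 1/84 (U(I) = 1/(52 + 32) = 1/84)
U(Z)/2114 = (1/84)/2114 = (1/84)*(1/2114) = 1/177576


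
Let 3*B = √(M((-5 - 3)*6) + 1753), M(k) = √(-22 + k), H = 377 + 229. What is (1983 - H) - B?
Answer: 1377 - √(1753 + I*√70)/3 ≈ 1363.0 - 0.033305*I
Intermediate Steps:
H = 606
B = √(1753 + I*√70)/3 (B = √(√(-22 + (-5 - 3)*6) + 1753)/3 = √(√(-22 - 8*6) + 1753)/3 = √(√(-22 - 48) + 1753)/3 = √(√(-70) + 1753)/3 = √(I*√70 + 1753)/3 = √(1753 + I*√70)/3 ≈ 13.956 + 0.033305*I)
(1983 - H) - B = (1983 - 1*606) - √(1753 + I*√70)/3 = (1983 - 606) - √(1753 + I*√70)/3 = 1377 - √(1753 + I*√70)/3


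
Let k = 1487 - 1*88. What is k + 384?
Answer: 1783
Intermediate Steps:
k = 1399 (k = 1487 - 88 = 1399)
k + 384 = 1399 + 384 = 1783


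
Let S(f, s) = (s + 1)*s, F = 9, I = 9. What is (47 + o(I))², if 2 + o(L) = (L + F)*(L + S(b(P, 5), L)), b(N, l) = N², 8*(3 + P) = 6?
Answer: 3337929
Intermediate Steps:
P = -9/4 (P = -3 + (⅛)*6 = -3 + ¾ = -9/4 ≈ -2.2500)
S(f, s) = s*(1 + s) (S(f, s) = (1 + s)*s = s*(1 + s))
o(L) = -2 + (9 + L)*(L + L*(1 + L)) (o(L) = -2 + (L + 9)*(L + L*(1 + L)) = -2 + (9 + L)*(L + L*(1 + L)))
(47 + o(I))² = (47 + (-2 + 9³ + 11*9² + 18*9))² = (47 + (-2 + 729 + 11*81 + 162))² = (47 + (-2 + 729 + 891 + 162))² = (47 + 1780)² = 1827² = 3337929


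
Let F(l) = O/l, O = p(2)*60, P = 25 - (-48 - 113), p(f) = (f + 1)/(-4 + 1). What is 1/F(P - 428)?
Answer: 121/30 ≈ 4.0333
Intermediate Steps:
p(f) = -⅓ - f/3 (p(f) = (1 + f)/(-3) = (1 + f)*(-⅓) = -⅓ - f/3)
P = 186 (P = 25 - 1*(-161) = 25 + 161 = 186)
O = -60 (O = (-⅓ - ⅓*2)*60 = (-⅓ - ⅔)*60 = -1*60 = -60)
F(l) = -60/l
1/F(P - 428) = 1/(-60/(186 - 428)) = 1/(-60/(-242)) = 1/(-60*(-1/242)) = 1/(30/121) = 121/30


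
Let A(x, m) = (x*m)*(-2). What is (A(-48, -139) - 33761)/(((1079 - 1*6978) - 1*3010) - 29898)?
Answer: 47105/38807 ≈ 1.2138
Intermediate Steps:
A(x, m) = -2*m*x (A(x, m) = (m*x)*(-2) = -2*m*x)
(A(-48, -139) - 33761)/(((1079 - 1*6978) - 1*3010) - 29898) = (-2*(-139)*(-48) - 33761)/(((1079 - 1*6978) - 1*3010) - 29898) = (-13344 - 33761)/(((1079 - 6978) - 3010) - 29898) = -47105/((-5899 - 3010) - 29898) = -47105/(-8909 - 29898) = -47105/(-38807) = -47105*(-1/38807) = 47105/38807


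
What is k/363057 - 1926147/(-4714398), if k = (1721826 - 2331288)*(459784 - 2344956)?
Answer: 601840491727115339/190177243854 ≈ 3.1646e+6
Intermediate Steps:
k = 1148940697464 (k = -609462*(-1885172) = 1148940697464)
k/363057 - 1926147/(-4714398) = 1148940697464/363057 - 1926147/(-4714398) = 1148940697464*(1/363057) - 1926147*(-1/4714398) = 382980232488/121019 + 642049/1571466 = 601840491727115339/190177243854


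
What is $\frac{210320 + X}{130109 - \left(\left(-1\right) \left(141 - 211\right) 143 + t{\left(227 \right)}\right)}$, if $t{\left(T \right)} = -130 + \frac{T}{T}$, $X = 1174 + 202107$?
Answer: $\frac{137867}{40076} \approx 3.4401$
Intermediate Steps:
$X = 203281$
$t{\left(T \right)} = -129$ ($t{\left(T \right)} = -130 + 1 = -129$)
$\frac{210320 + X}{130109 - \left(\left(-1\right) \left(141 - 211\right) 143 + t{\left(227 \right)}\right)} = \frac{210320 + 203281}{130109 + \left(\left(141 - 211\right) 143 - -129\right)} = \frac{413601}{130109 + \left(\left(-70\right) 143 + 129\right)} = \frac{413601}{130109 + \left(-10010 + 129\right)} = \frac{413601}{130109 - 9881} = \frac{413601}{120228} = 413601 \cdot \frac{1}{120228} = \frac{137867}{40076}$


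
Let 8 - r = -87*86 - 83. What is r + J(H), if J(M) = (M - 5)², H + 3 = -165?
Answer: 37502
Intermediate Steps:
H = -168 (H = -3 - 165 = -168)
r = 7573 (r = 8 - (-87*86 - 83) = 8 - (-7482 - 83) = 8 - 1*(-7565) = 8 + 7565 = 7573)
J(M) = (-5 + M)²
r + J(H) = 7573 + (-5 - 168)² = 7573 + (-173)² = 7573 + 29929 = 37502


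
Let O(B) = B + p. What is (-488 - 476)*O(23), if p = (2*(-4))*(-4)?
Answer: -53020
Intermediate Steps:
p = 32 (p = -8*(-4) = 32)
O(B) = 32 + B (O(B) = B + 32 = 32 + B)
(-488 - 476)*O(23) = (-488 - 476)*(32 + 23) = -964*55 = -53020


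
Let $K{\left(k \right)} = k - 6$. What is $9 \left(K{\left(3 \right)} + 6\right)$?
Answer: $27$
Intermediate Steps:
$K{\left(k \right)} = -6 + k$ ($K{\left(k \right)} = k - 6 = -6 + k$)
$9 \left(K{\left(3 \right)} + 6\right) = 9 \left(\left(-6 + 3\right) + 6\right) = 9 \left(-3 + 6\right) = 9 \cdot 3 = 27$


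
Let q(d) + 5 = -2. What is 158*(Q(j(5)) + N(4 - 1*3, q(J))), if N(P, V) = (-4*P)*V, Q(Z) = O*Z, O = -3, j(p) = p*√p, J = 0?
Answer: 4424 - 2370*√5 ≈ -875.48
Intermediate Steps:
j(p) = p^(3/2)
Q(Z) = -3*Z
q(d) = -7 (q(d) = -5 - 2 = -7)
N(P, V) = -4*P*V
158*(Q(j(5)) + N(4 - 1*3, q(J))) = 158*(-15*√5 - 4*(4 - 1*3)*(-7)) = 158*(-15*√5 - 4*(4 - 3)*(-7)) = 158*(-15*√5 - 4*1*(-7)) = 158*(-15*√5 + 28) = 158*(28 - 15*√5) = 4424 - 2370*√5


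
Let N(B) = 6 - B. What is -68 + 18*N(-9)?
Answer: 202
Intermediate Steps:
-68 + 18*N(-9) = -68 + 18*(6 - 1*(-9)) = -68 + 18*(6 + 9) = -68 + 18*15 = -68 + 270 = 202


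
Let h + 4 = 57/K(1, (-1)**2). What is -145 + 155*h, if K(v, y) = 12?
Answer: -115/4 ≈ -28.750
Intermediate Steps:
h = 3/4 (h = -4 + 57/12 = -4 + 57*(1/12) = -4 + 19/4 = 3/4 ≈ 0.75000)
-145 + 155*h = -145 + 155*(3/4) = -145 + 465/4 = -115/4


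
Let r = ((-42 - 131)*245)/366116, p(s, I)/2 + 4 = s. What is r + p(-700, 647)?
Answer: -515533713/366116 ≈ -1408.1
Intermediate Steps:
p(s, I) = -8 + 2*s
r = -42385/366116 (r = -173*245*(1/366116) = -42385*1/366116 = -42385/366116 ≈ -0.11577)
r + p(-700, 647) = -42385/366116 + (-8 + 2*(-700)) = -42385/366116 + (-8 - 1400) = -42385/366116 - 1408 = -515533713/366116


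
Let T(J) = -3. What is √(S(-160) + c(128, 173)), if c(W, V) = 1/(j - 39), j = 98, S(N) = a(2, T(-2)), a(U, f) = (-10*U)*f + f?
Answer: 58*√59/59 ≈ 7.5510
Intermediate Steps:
a(U, f) = f - 10*U*f (a(U, f) = -10*U*f + f = f - 10*U*f)
S(N) = 57 (S(N) = -3*(1 - 10*2) = -3*(1 - 20) = -3*(-19) = 57)
c(W, V) = 1/59 (c(W, V) = 1/(98 - 39) = 1/59)
√(S(-160) + c(128, 173)) = √(57 + 1/59) = √(3364/59) = 58*√59/59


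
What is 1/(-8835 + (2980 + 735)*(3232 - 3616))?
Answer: -1/1435395 ≈ -6.9667e-7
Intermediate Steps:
1/(-8835 + (2980 + 735)*(3232 - 3616)) = 1/(-8835 + 3715*(-384)) = 1/(-8835 - 1426560) = 1/(-1435395) = -1/1435395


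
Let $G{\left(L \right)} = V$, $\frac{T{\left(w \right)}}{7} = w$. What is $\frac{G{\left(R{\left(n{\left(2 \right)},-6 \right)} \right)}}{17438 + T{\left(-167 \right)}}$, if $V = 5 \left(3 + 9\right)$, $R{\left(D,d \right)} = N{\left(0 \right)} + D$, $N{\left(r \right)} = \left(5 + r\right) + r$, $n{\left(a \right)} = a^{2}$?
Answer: $\frac{20}{5423} \approx 0.003688$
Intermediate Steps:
$T{\left(w \right)} = 7 w$
$N{\left(r \right)} = 5 + 2 r$
$R{\left(D,d \right)} = 5 + D$ ($R{\left(D,d \right)} = \left(5 + 2 \cdot 0\right) + D = \left(5 + 0\right) + D = 5 + D$)
$V = 60$ ($V = 5 \cdot 12 = 60$)
$G{\left(L \right)} = 60$
$\frac{G{\left(R{\left(n{\left(2 \right)},-6 \right)} \right)}}{17438 + T{\left(-167 \right)}} = \frac{60}{17438 + 7 \left(-167\right)} = \frac{60}{17438 - 1169} = \frac{60}{16269} = 60 \cdot \frac{1}{16269} = \frac{20}{5423}$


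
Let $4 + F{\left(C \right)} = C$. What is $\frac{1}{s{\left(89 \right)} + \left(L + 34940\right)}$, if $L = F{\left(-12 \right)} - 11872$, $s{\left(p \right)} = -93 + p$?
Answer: $\frac{1}{23048} \approx 4.3388 \cdot 10^{-5}$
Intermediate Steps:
$F{\left(C \right)} = -4 + C$
$L = -11888$ ($L = \left(-4 - 12\right) - 11872 = -16 - 11872 = -11888$)
$\frac{1}{s{\left(89 \right)} + \left(L + 34940\right)} = \frac{1}{\left(-93 + 89\right) + \left(-11888 + 34940\right)} = \frac{1}{-4 + 23052} = \frac{1}{23048}$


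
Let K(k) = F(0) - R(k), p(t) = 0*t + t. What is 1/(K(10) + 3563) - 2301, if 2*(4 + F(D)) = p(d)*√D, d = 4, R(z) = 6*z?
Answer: -8051198/3499 ≈ -2301.0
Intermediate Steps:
p(t) = t (p(t) = 0 + t = t)
F(D) = -4 + 2*√D (F(D) = -4 + (4*√D)/2 = -4 + 2*√D)
K(k) = -4 - 6*k (K(k) = (-4 + 2*√0) - 6*k = (-4 + 2*0) - 6*k = (-4 + 0) - 6*k = -4 - 6*k)
1/(K(10) + 3563) - 2301 = 1/((-4 - 6*10) + 3563) - 2301 = 1/((-4 - 60) + 3563) - 2301 = 1/(-64 + 3563) - 2301 = 1/3499 - 2301 = -8051198/3499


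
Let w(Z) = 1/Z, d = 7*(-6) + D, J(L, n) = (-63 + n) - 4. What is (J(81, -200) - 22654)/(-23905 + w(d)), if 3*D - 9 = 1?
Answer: 2658836/2772983 ≈ 0.95884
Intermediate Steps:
D = 10/3 (D = 3 + (⅓)*1 = 3 + ⅓ = 10/3 ≈ 3.3333)
J(L, n) = -67 + n
d = -116/3 (d = 7*(-6) + 10/3 = -42 + 10/3 = -116/3 ≈ -38.667)
(J(81, -200) - 22654)/(-23905 + w(d)) = ((-67 - 200) - 22654)/(-23905 + 1/(-116/3)) = (-267 - 22654)/(-23905 - 3/116) = -22921/(-2772983/116) = -22921*(-116/2772983) = 2658836/2772983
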